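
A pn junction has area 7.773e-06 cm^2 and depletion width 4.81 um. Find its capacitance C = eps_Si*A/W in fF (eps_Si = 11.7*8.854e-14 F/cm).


Step 1: eps_Si = 11.7 * 8.854e-14 = 1.035918e-12 F/cm
Step 2: W in cm = 4.81 * 1e-4 = 4.81e-04 cm
Step 3: C = 1.035918e-12 * 7.773e-06 / 4.81e-04 = 1.674052e-14 F
Step 4: C = 16.74 fF

16.74


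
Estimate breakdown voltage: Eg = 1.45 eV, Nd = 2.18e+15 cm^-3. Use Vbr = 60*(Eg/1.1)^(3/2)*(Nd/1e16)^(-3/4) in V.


Step 1: Eg/1.1 = 1.45/1.1 = 1.318182
Step 2: (Eg/1.1)^1.5 = 1.318182^1.5 = 1.513433
Step 3: (Nd/1e16)^(-0.75) = (0.218)^(-0.75) = 3.134423
Step 4: Vbr = 60 * 1.513433 * 3.134423 = 284.6 V

284.6


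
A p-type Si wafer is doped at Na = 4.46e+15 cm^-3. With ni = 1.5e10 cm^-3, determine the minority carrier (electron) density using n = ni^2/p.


Step 1: Majority hole concentration p ≈ Na = 4.46e+15 cm^-3
Step 2: n = ni^2 / Na = (1.5e10)^2 / 4.46e+15
Step 3: n = 5.04e+04 cm^-3

5.04e+04


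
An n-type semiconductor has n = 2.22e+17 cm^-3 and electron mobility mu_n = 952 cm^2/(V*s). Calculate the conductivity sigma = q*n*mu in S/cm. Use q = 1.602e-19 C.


Step 1: sigma = q * n * mu
Step 2: sigma = 1.602e-19 * 2.22e+17 * 952
Step 3: sigma = 3.386e+01 S/cm

3.386e+01


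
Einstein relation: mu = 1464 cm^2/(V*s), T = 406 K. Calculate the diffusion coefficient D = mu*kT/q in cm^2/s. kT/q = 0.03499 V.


Step 1: D = mu * (kT/q)
Step 2: D = 1464 * 0.03499
Step 3: D = 51.23 cm^2/s

51.23


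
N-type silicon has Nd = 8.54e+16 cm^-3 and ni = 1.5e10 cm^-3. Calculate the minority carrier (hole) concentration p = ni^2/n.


Step 1: Since Nd >> ni, n ≈ Nd = 8.54e+16 cm^-3
Step 2: p = ni^2 / n = (1.5e10)^2 / 8.54e+16
Step 3: p = 2.25e20 / 8.54e+16 = 2.63e+03 cm^-3

2.63e+03


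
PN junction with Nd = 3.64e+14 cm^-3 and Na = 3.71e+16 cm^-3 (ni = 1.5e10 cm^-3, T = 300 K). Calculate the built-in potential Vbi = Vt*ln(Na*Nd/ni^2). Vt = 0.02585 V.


Step 1: Compute Na*Nd/ni^2 = 3.71e+16 * 3.64e+14 / (1.5e10)^2 = 6.0020e+10
Step 2: ln(6.0020e+10) = 24.8179
Step 3: Vbi = 0.02585 * 24.8179 = 0.642 V

0.642


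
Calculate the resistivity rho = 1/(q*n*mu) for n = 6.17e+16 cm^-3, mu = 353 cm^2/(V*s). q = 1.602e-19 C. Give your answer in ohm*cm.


Step 1: sigma = q * n * mu = 1.602e-19 * 6.17e+16 * 353 = 3.48917e+00 S/cm
Step 2: rho = 1 / sigma = 1 / 3.48917e+00 = 0.2866 ohm*cm

0.2866


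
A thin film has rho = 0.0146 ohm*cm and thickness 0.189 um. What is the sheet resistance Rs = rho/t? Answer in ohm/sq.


Step 1: Convert thickness to cm: t = 0.189 um = 1.8900e-05 cm
Step 2: Rs = rho / t = 0.0146 / 1.8900e-05
Step 3: Rs = 772.5 ohm/sq

772.5


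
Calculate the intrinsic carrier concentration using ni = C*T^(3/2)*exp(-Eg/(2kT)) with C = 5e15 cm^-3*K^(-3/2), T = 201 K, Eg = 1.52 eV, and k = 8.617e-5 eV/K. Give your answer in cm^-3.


Step 1: Compute kT = 8.617e-5 * 201 = 0.01732017 eV
Step 2: Exponent = -Eg/(2kT) = -1.52/(2*0.01732017) = -43.87948
Step 3: T^(3/2) = 201^1.5 = 2849.67
Step 4: ni = 5e15 * 2849.67 * exp(-43.87948) = 1.25e+00 cm^-3

1.25e+00


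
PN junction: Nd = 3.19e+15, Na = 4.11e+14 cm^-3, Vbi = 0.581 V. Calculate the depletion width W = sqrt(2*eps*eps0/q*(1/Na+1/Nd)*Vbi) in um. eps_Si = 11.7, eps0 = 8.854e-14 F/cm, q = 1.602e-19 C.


Step 1: 1/Na + 1/Nd = 1/4.11e+14 + 1/3.19e+15 = 2.74657e-15
Step 2: 2*eps*eps0/q = 2*11.7*8.854e-14/1.602e-19 = 1.293281e+07
Step 3: W^2 = 1.293281e+07 * 2.74657e-15 * 0.581 = 2.06376e-08
Step 4: W = sqrt(2.06376e-08) = 1.437e-04 cm = 1.437 um

1.437


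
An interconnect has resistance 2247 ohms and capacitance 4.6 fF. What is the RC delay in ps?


Step 1: tau = R * C
Step 2: tau = 2247 * 4.6 fF = 2247 * 4.6e-15 F
Step 3: tau = 1.03362e-11 s = 10.3362 ps

10.3362


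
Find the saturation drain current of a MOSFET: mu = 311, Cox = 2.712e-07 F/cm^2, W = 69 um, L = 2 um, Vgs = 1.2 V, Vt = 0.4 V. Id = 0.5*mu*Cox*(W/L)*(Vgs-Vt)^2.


Step 1: Overdrive voltage Vov = Vgs - Vt = 1.2 - 0.4 = 0.8 V
Step 2: W/L = 69/2 = 34.5
Step 3: Id = 0.5 * 311 * 2.712e-07 * 34.5 * 0.8^2
Step 4: Id = 9.31e-04 A

9.31e-04


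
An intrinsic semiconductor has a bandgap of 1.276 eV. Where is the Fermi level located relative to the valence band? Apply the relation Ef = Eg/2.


Step 1: For an intrinsic semiconductor, the Fermi level sits at midgap.
Step 2: Ef = Eg / 2 = 1.276 / 2 = 0.638 eV

0.638


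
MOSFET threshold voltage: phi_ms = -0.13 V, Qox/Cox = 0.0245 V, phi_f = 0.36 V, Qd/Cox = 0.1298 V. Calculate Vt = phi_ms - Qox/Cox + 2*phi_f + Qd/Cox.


Step 1: Vt = phi_ms - Qox/Cox + 2*phi_f + Qd/Cox
Step 2: Vt = -0.13 - 0.0245 + 2*0.36 + 0.1298
Step 3: Vt = -0.13 - 0.0245 + 0.72 + 0.1298
Step 4: Vt = 0.6953 V

0.6953


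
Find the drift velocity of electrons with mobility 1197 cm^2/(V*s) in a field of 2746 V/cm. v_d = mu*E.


Step 1: v_d = mu * E
Step 2: v_d = 1197 * 2746 = 3286962
Step 3: v_d = 3.29e+06 cm/s

3.29e+06


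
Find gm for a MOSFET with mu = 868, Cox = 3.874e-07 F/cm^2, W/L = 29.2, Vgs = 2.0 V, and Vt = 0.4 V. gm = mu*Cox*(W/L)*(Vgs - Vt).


Step 1: Vov = Vgs - Vt = 2.0 - 0.4 = 1.6 V
Step 2: gm = mu * Cox * (W/L) * Vov
Step 3: gm = 868 * 3.874e-07 * 29.2 * 1.6 = 1.57e-02 S

1.57e-02


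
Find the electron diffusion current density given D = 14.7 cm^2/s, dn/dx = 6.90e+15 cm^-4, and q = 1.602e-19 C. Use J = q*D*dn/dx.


Step 1: J = q * D * (dn/dx)
Step 2: J = 1.602e-19 * 14.7 * 6.90e+15
Step 3: J = 1.62e-02 A/cm^2

1.62e-02


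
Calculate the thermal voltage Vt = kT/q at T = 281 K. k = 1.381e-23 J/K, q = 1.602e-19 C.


Step 1: kT = 1.381e-23 * 281 = 3.88061e-21 J
Step 2: Vt = kT/q = 3.88061e-21 / 1.602e-19
Step 3: Vt = 0.02422 V

0.02422


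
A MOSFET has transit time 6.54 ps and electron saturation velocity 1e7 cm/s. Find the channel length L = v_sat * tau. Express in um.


Step 1: tau in seconds = 6.54 ps * 1e-12 = 6.5400e-12 s
Step 2: L = v_sat * tau = 1e7 * 6.5400e-12 = 6.5400e-05 cm
Step 3: L in um = 6.5400e-05 * 1e4 = 0.654 um

0.654


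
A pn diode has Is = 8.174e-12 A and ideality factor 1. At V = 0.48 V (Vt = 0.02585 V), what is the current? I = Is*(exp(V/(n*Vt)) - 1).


Step 1: V/(n*Vt) = 0.48/(1*0.02585) = 18.5687
Step 2: exp(18.5687) = 1.1595e+08
Step 3: I = 8.174e-12 * (1.1595e+08 - 1) = 9.48e-04 A

9.48e-04


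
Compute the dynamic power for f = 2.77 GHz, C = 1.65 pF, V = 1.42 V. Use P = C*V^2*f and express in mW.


Step 1: V^2 = 1.42^2 = 2.0164 V^2
Step 2: P = C*V^2*f = 1.65e-12 F * 2.0164 * 2.77e9 Hz
Step 3: P = 9.2159562e-03 W
Step 4: P = 9.216 mW

9.216


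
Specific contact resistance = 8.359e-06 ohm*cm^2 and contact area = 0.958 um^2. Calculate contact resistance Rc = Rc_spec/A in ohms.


Step 1: Convert area to cm^2: 0.958 um^2 = 9.5800e-09 cm^2
Step 2: Rc = Rc_spec / A = 8.359e-06 / 9.5800e-09
Step 3: Rc = 8.73e+02 ohms

8.73e+02


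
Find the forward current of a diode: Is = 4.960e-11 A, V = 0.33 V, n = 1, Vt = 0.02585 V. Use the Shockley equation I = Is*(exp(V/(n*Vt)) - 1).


Step 1: V/(n*Vt) = 0.33/(1*0.02585) = 12.7660
Step 2: exp(12.7660) = 3.5011e+05
Step 3: I = 4.960e-11 * (3.5011e+05 - 1) = 1.74e-05 A

1.74e-05


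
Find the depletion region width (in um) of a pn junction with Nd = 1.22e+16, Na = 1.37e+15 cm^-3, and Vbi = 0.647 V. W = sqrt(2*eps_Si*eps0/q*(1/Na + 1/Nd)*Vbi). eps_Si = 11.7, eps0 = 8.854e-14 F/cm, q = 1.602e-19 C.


Step 1: 1/Na + 1/Nd = 1/1.37e+15 + 1/1.22e+16 = 8.11894e-16
Step 2: 2*eps*eps0/q = 2*11.7*8.854e-14/1.602e-19 = 1.293281e+07
Step 3: W^2 = 1.293281e+07 * 8.11894e-16 * 0.647 = 6.79355e-09
Step 4: W = sqrt(6.79355e-09) = 8.242e-05 cm = 0.8242 um

0.8242


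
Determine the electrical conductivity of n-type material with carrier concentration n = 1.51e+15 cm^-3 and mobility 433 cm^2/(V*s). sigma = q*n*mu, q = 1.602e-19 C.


Step 1: sigma = q * n * mu
Step 2: sigma = 1.602e-19 * 1.51e+15 * 433
Step 3: sigma = 1.047e-01 S/cm

1.047e-01


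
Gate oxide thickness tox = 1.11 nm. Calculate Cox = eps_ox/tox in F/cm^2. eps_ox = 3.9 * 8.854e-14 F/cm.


Step 1: eps_ox = 3.9 * 8.854e-14 = 3.45306e-13 F/cm
Step 2: tox in cm = 1.11 nm * 1e-7 = 1.1100e-07 cm
Step 3: Cox = 3.45306e-13 / 1.1100e-07 = 3.11e-06 F/cm^2

3.11e-06


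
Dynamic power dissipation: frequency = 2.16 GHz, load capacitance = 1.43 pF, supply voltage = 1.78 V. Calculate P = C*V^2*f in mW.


Step 1: V^2 = 1.78^2 = 3.1684 V^2
Step 2: P = C*V^2*f = 1.43e-12 F * 3.1684 * 2.16e9 Hz
Step 3: P = 9.78655392e-03 W
Step 4: P = 9.787 mW

9.787


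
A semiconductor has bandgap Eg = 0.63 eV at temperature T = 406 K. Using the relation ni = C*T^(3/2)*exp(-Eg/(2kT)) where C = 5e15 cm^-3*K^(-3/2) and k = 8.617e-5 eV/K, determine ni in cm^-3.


Step 1: Compute kT = 8.617e-5 * 406 = 0.03498502 eV
Step 2: Exponent = -Eg/(2kT) = -0.63/(2*0.03498502) = -9.00385
Step 3: T^(3/2) = 406^1.5 = 8180.67
Step 4: ni = 5e15 * 8180.67 * exp(-9.00385) = 5.03e+15 cm^-3

5.03e+15


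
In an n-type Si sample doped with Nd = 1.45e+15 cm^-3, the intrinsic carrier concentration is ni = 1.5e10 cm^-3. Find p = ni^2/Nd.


Step 1: Since Nd >> ni, n ≈ Nd = 1.45e+15 cm^-3
Step 2: p = ni^2 / n = (1.5e10)^2 / 1.45e+15
Step 3: p = 2.25e20 / 1.45e+15 = 1.55e+05 cm^-3

1.55e+05


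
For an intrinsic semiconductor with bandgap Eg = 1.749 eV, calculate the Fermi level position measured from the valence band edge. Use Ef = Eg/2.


Step 1: For an intrinsic semiconductor, the Fermi level sits at midgap.
Step 2: Ef = Eg / 2 = 1.749 / 2 = 0.8745 eV

0.8745


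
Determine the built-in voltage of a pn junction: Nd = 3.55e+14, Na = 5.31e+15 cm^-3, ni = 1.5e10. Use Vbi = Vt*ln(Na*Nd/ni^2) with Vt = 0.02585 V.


Step 1: Compute Na*Nd/ni^2 = 5.31e+15 * 3.55e+14 / (1.5e10)^2 = 8.3780e+09
Step 2: ln(8.3780e+09) = 22.8489
Step 3: Vbi = 0.02585 * 22.8489 = 0.591 V

0.591


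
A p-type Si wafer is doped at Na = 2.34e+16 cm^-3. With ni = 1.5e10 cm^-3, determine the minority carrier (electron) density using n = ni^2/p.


Step 1: Majority hole concentration p ≈ Na = 2.34e+16 cm^-3
Step 2: n = ni^2 / Na = (1.5e10)^2 / 2.34e+16
Step 3: n = 9.62e+03 cm^-3

9.62e+03


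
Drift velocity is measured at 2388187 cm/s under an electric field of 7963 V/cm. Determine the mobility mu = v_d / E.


Step 1: mu = v_d / E
Step 2: mu = 2388187 / 7963
Step 3: mu = 299.91 cm^2/(V*s)

299.91


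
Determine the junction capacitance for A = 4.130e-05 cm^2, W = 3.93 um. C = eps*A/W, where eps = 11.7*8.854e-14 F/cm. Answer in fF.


Step 1: eps_Si = 11.7 * 8.854e-14 = 1.035918e-12 F/cm
Step 2: W in cm = 3.93 * 1e-4 = 3.93e-04 cm
Step 3: C = 1.035918e-12 * 4.130e-05 / 3.93e-04 = 1.088636e-13 F
Step 4: C = 108.86 fF

108.86


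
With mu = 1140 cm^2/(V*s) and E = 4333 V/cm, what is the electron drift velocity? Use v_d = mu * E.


Step 1: v_d = mu * E
Step 2: v_d = 1140 * 4333 = 4939620
Step 3: v_d = 4.94e+06 cm/s

4.94e+06


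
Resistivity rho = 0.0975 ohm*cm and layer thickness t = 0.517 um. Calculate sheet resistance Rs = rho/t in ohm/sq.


Step 1: Convert thickness to cm: t = 0.517 um = 5.1700e-05 cm
Step 2: Rs = rho / t = 0.0975 / 5.1700e-05
Step 3: Rs = 1885.9 ohm/sq

1885.9


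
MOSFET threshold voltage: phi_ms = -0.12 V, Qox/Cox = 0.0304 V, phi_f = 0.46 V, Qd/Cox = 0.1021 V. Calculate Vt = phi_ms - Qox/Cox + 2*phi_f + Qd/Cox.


Step 1: Vt = phi_ms - Qox/Cox + 2*phi_f + Qd/Cox
Step 2: Vt = -0.12 - 0.0304 + 2*0.46 + 0.1021
Step 3: Vt = -0.12 - 0.0304 + 0.92 + 0.1021
Step 4: Vt = 0.8717 V

0.8717


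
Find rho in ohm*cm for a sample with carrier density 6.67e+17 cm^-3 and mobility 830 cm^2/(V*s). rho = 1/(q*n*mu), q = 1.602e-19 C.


Step 1: sigma = q * n * mu = 1.602e-19 * 6.67e+17 * 830 = 8.86883e+01 S/cm
Step 2: rho = 1 / sigma = 1 / 8.86883e+01 = 0.01128 ohm*cm

0.01128


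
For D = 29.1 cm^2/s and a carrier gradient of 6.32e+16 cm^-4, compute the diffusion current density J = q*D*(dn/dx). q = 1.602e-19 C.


Step 1: J = q * D * (dn/dx)
Step 2: J = 1.602e-19 * 29.1 * 6.32e+16
Step 3: J = 2.95e-01 A/cm^2

2.95e-01


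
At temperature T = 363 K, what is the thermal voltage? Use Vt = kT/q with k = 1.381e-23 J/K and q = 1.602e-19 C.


Step 1: kT = 1.381e-23 * 363 = 5.01303e-21 J
Step 2: Vt = kT/q = 5.01303e-21 / 1.602e-19
Step 3: Vt = 0.03129 V

0.03129


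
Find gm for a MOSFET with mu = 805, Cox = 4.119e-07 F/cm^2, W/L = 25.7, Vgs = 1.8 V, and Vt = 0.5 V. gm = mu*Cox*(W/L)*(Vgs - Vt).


Step 1: Vov = Vgs - Vt = 1.8 - 0.5 = 1.3 V
Step 2: gm = mu * Cox * (W/L) * Vov
Step 3: gm = 805 * 4.119e-07 * 25.7 * 1.3 = 1.11e-02 S

1.11e-02


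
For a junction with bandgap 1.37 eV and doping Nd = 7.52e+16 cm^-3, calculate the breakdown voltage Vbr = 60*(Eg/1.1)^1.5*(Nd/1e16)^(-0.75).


Step 1: Eg/1.1 = 1.37/1.1 = 1.245455
Step 2: (Eg/1.1)^1.5 = 1.245455^1.5 = 1.389927
Step 3: (Nd/1e16)^(-0.75) = (7.52)^(-0.75) = 0.220210
Step 4: Vbr = 60 * 1.389927 * 0.220210 = 18.4 V

18.4


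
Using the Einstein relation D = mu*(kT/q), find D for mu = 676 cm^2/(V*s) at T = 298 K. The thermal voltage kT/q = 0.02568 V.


Step 1: D = mu * (kT/q)
Step 2: D = 676 * 0.02568
Step 3: D = 17.36 cm^2/s

17.36


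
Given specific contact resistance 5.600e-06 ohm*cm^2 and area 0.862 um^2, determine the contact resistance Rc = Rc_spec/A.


Step 1: Convert area to cm^2: 0.862 um^2 = 8.6200e-09 cm^2
Step 2: Rc = Rc_spec / A = 5.600e-06 / 8.6200e-09
Step 3: Rc = 6.50e+02 ohms

6.50e+02


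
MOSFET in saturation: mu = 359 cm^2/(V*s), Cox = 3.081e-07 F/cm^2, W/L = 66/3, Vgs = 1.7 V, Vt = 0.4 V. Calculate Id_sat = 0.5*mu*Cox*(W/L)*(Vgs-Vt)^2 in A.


Step 1: Overdrive voltage Vov = Vgs - Vt = 1.7 - 0.4 = 1.3 V
Step 2: W/L = 66/3 = 22
Step 3: Id = 0.5 * 359 * 3.081e-07 * 22 * 1.3^2
Step 4: Id = 2.06e-03 A

2.06e-03


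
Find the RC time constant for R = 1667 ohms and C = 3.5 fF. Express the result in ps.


Step 1: tau = R * C
Step 2: tau = 1667 * 3.5 fF = 1667 * 3.5e-15 F
Step 3: tau = 5.8345e-12 s = 5.8345 ps

5.8345


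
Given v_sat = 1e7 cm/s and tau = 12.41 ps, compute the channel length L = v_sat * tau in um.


Step 1: tau in seconds = 12.41 ps * 1e-12 = 1.2410e-11 s
Step 2: L = v_sat * tau = 1e7 * 1.2410e-11 = 1.2410e-04 cm
Step 3: L in um = 1.2410e-04 * 1e4 = 1.241 um

1.241


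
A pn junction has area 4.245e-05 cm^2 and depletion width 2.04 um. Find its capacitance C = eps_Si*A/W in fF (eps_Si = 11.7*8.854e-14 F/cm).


Step 1: eps_Si = 11.7 * 8.854e-14 = 1.035918e-12 F/cm
Step 2: W in cm = 2.04 * 1e-4 = 2.04e-04 cm
Step 3: C = 1.035918e-12 * 4.245e-05 / 2.04e-04 = 2.155623e-13 F
Step 4: C = 215.56 fF

215.56


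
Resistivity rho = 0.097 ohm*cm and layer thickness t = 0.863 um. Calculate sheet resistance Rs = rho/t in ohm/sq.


Step 1: Convert thickness to cm: t = 0.863 um = 8.6300e-05 cm
Step 2: Rs = rho / t = 0.097 / 8.6300e-05
Step 3: Rs = 1124.0 ohm/sq

1124.0


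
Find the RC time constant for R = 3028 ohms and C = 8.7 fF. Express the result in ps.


Step 1: tau = R * C
Step 2: tau = 3028 * 8.7 fF = 3028 * 8.7e-15 F
Step 3: tau = 2.63436e-11 s = 26.3436 ps

26.3436


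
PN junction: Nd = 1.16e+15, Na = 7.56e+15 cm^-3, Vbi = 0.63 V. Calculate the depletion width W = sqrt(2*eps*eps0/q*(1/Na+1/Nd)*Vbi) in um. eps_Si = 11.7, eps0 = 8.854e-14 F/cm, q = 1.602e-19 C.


Step 1: 1/Na + 1/Nd = 1/7.56e+15 + 1/1.16e+15 = 9.94344e-16
Step 2: 2*eps*eps0/q = 2*11.7*8.854e-14/1.602e-19 = 1.293281e+07
Step 3: W^2 = 1.293281e+07 * 9.94344e-16 * 0.63 = 8.10159e-09
Step 4: W = sqrt(8.10159e-09) = 9.001e-05 cm = 0.9001 um

0.9001


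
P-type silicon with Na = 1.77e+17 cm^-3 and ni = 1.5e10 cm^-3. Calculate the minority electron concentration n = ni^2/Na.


Step 1: Majority hole concentration p ≈ Na = 1.77e+17 cm^-3
Step 2: n = ni^2 / Na = (1.5e10)^2 / 1.77e+17
Step 3: n = 1.27e+03 cm^-3

1.27e+03


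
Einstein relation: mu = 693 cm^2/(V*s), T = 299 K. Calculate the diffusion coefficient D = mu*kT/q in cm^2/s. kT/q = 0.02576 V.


Step 1: D = mu * (kT/q)
Step 2: D = 693 * 0.02576
Step 3: D = 17.85 cm^2/s

17.85


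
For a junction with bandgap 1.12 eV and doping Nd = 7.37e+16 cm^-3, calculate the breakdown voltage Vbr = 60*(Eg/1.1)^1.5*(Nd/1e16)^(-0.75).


Step 1: Eg/1.1 = 1.12/1.1 = 1.018182
Step 2: (Eg/1.1)^1.5 = 1.018182^1.5 = 1.027397
Step 3: (Nd/1e16)^(-0.75) = (7.37)^(-0.75) = 0.223563
Step 4: Vbr = 60 * 1.027397 * 0.223563 = 13.8 V

13.8


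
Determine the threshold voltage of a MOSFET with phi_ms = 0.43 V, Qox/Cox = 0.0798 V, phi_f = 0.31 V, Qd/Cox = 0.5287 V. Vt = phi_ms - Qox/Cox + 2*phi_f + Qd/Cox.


Step 1: Vt = phi_ms - Qox/Cox + 2*phi_f + Qd/Cox
Step 2: Vt = 0.43 - 0.0798 + 2*0.31 + 0.5287
Step 3: Vt = 0.43 - 0.0798 + 0.62 + 0.5287
Step 4: Vt = 1.4989 V

1.4989


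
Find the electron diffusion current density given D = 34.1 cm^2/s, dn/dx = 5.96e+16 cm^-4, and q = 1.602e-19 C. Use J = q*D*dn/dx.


Step 1: J = q * D * (dn/dx)
Step 2: J = 1.602e-19 * 34.1 * 5.96e+16
Step 3: J = 3.26e-01 A/cm^2

3.26e-01


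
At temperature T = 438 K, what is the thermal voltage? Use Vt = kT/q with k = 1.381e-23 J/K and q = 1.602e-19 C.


Step 1: kT = 1.381e-23 * 438 = 6.04878e-21 J
Step 2: Vt = kT/q = 6.04878e-21 / 1.602e-19
Step 3: Vt = 0.03776 V

0.03776


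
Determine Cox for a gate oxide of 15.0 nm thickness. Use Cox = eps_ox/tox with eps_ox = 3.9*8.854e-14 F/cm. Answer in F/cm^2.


Step 1: eps_ox = 3.9 * 8.854e-14 = 3.45306e-13 F/cm
Step 2: tox in cm = 15.0 nm * 1e-7 = 1.5000e-06 cm
Step 3: Cox = 3.45306e-13 / 1.5000e-06 = 2.30e-07 F/cm^2

2.30e-07


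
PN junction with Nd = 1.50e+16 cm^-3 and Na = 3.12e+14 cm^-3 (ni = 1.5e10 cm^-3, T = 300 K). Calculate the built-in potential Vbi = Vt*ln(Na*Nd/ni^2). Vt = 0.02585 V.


Step 1: Compute Na*Nd/ni^2 = 3.12e+14 * 1.50e+16 / (1.5e10)^2 = 2.0800e+10
Step 2: ln(2.0800e+10) = 23.7582
Step 3: Vbi = 0.02585 * 23.7582 = 0.614 V

0.614


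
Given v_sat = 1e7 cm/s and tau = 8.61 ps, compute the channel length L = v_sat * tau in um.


Step 1: tau in seconds = 8.61 ps * 1e-12 = 8.6100e-12 s
Step 2: L = v_sat * tau = 1e7 * 8.6100e-12 = 8.6100e-05 cm
Step 3: L in um = 8.6100e-05 * 1e4 = 0.861 um

0.861


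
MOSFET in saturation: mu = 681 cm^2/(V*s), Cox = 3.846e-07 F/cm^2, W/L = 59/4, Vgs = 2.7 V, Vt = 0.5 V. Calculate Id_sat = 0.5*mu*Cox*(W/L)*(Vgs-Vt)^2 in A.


Step 1: Overdrive voltage Vov = Vgs - Vt = 2.7 - 0.5 = 2.2 V
Step 2: W/L = 59/4 = 14.75
Step 3: Id = 0.5 * 681 * 3.846e-07 * 14.75 * 2.2^2
Step 4: Id = 9.35e-03 A

9.35e-03


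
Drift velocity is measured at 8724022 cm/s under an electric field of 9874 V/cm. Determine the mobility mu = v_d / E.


Step 1: mu = v_d / E
Step 2: mu = 8724022 / 9874
Step 3: mu = 883.53 cm^2/(V*s)

883.53


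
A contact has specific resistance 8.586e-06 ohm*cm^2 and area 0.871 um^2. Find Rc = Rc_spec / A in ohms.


Step 1: Convert area to cm^2: 0.871 um^2 = 8.7100e-09 cm^2
Step 2: Rc = Rc_spec / A = 8.586e-06 / 8.7100e-09
Step 3: Rc = 9.86e+02 ohms

9.86e+02


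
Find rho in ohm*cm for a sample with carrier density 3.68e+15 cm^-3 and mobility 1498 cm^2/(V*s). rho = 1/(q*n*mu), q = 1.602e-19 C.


Step 1: sigma = q * n * mu = 1.602e-19 * 3.68e+15 * 1498 = 8.83125e-01 S/cm
Step 2: rho = 1 / sigma = 1 / 8.83125e-01 = 1.132 ohm*cm

1.132


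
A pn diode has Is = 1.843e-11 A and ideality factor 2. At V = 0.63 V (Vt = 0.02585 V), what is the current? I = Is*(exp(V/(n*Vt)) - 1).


Step 1: V/(n*Vt) = 0.63/(2*0.02585) = 12.1857
Step 2: exp(12.1857) = 1.9597e+05
Step 3: I = 1.843e-11 * (1.9597e+05 - 1) = 3.61e-06 A

3.61e-06


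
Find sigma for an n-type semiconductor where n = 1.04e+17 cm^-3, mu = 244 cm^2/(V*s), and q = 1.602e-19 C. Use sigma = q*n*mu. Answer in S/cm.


Step 1: sigma = q * n * mu
Step 2: sigma = 1.602e-19 * 1.04e+17 * 244
Step 3: sigma = 4.065e+00 S/cm

4.065e+00


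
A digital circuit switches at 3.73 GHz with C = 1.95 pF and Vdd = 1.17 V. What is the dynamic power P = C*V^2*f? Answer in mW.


Step 1: V^2 = 1.17^2 = 1.3689 V^2
Step 2: P = C*V^2*f = 1.95e-12 F * 1.3689 * 3.73e9 Hz
Step 3: P = 9.95669415e-03 W
Step 4: P = 9.957 mW

9.957


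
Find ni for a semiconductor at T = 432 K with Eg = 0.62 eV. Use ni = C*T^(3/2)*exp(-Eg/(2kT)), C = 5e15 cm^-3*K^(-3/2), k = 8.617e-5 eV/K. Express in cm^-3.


Step 1: Compute kT = 8.617e-5 * 432 = 0.03722544 eV
Step 2: Exponent = -Eg/(2kT) = -0.62/(2*0.03722544) = -8.32764
Step 3: T^(3/2) = 432^1.5 = 8978.95
Step 4: ni = 5e15 * 8978.95 * exp(-8.32764) = 1.09e+16 cm^-3

1.09e+16


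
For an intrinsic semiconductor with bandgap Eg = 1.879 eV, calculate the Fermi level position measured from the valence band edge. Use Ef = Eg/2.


Step 1: For an intrinsic semiconductor, the Fermi level sits at midgap.
Step 2: Ef = Eg / 2 = 1.879 / 2 = 0.9395 eV

0.9395


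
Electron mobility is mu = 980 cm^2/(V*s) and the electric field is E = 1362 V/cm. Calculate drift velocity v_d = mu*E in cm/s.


Step 1: v_d = mu * E
Step 2: v_d = 980 * 1362 = 1334760
Step 3: v_d = 1.33e+06 cm/s

1.33e+06


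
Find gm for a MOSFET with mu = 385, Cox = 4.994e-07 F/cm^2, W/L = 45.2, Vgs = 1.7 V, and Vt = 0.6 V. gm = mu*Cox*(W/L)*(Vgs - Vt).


Step 1: Vov = Vgs - Vt = 1.7 - 0.6 = 1.1 V
Step 2: gm = mu * Cox * (W/L) * Vov
Step 3: gm = 385 * 4.994e-07 * 45.2 * 1.1 = 9.56e-03 S

9.56e-03


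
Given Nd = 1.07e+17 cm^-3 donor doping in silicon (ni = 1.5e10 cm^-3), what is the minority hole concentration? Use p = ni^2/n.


Step 1: Since Nd >> ni, n ≈ Nd = 1.07e+17 cm^-3
Step 2: p = ni^2 / n = (1.5e10)^2 / 1.07e+17
Step 3: p = 2.25e20 / 1.07e+17 = 2.10e+03 cm^-3

2.10e+03


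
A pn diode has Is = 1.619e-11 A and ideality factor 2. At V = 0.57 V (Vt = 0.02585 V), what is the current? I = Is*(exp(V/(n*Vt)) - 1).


Step 1: V/(n*Vt) = 0.57/(2*0.02585) = 11.0251
Step 2: exp(11.0251) = 6.1396e+04
Step 3: I = 1.619e-11 * (6.1396e+04 - 1) = 9.94e-07 A

9.94e-07


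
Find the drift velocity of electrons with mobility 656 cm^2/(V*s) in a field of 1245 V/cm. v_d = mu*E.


Step 1: v_d = mu * E
Step 2: v_d = 656 * 1245 = 816720
Step 3: v_d = 8.17e+05 cm/s

8.17e+05


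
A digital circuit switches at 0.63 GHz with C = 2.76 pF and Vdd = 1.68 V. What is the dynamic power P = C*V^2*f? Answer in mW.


Step 1: V^2 = 1.68^2 = 2.8224 V^2
Step 2: P = C*V^2*f = 2.76e-12 F * 2.8224 * 0.63e9 Hz
Step 3: P = 4.90758912e-03 W
Step 4: P = 4.908 mW

4.908


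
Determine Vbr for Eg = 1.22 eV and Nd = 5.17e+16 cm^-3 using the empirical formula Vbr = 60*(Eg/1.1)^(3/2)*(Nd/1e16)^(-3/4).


Step 1: Eg/1.1 = 1.22/1.1 = 1.109091
Step 2: (Eg/1.1)^1.5 = 1.109091^1.5 = 1.168021
Step 3: (Nd/1e16)^(-0.75) = (5.17)^(-0.75) = 0.291664
Step 4: Vbr = 60 * 1.168021 * 0.291664 = 20.4 V

20.4


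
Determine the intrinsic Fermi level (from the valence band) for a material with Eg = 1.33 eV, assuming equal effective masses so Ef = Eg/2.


Step 1: For an intrinsic semiconductor, the Fermi level sits at midgap.
Step 2: Ef = Eg / 2 = 1.33 / 2 = 0.665 eV

0.665


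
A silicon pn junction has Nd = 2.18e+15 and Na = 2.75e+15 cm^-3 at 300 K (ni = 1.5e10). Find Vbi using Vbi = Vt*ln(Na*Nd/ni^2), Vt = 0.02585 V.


Step 1: Compute Na*Nd/ni^2 = 2.75e+15 * 2.18e+15 / (1.5e10)^2 = 2.6644e+10
Step 2: ln(2.6644e+10) = 24.0058
Step 3: Vbi = 0.02585 * 24.0058 = 0.621 V

0.621


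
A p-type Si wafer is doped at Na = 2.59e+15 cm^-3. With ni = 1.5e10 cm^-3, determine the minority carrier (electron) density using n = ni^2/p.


Step 1: Majority hole concentration p ≈ Na = 2.59e+15 cm^-3
Step 2: n = ni^2 / Na = (1.5e10)^2 / 2.59e+15
Step 3: n = 8.69e+04 cm^-3

8.69e+04


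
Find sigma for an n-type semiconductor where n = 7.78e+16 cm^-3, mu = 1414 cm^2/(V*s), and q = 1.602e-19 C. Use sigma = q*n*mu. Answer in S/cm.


Step 1: sigma = q * n * mu
Step 2: sigma = 1.602e-19 * 7.78e+16 * 1414
Step 3: sigma = 1.762e+01 S/cm

1.762e+01


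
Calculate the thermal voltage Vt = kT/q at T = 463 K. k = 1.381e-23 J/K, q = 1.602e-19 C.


Step 1: kT = 1.381e-23 * 463 = 6.39403e-21 J
Step 2: Vt = kT/q = 6.39403e-21 / 1.602e-19
Step 3: Vt = 0.03991 V

0.03991


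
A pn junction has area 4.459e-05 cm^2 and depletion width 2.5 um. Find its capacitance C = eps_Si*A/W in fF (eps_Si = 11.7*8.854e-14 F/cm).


Step 1: eps_Si = 11.7 * 8.854e-14 = 1.035918e-12 F/cm
Step 2: W in cm = 2.5 * 1e-4 = 2.50e-04 cm
Step 3: C = 1.035918e-12 * 4.459e-05 / 2.50e-04 = 1.847663e-13 F
Step 4: C = 184.77 fF

184.77


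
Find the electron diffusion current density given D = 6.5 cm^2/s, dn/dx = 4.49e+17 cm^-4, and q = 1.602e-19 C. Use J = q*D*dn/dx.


Step 1: J = q * D * (dn/dx)
Step 2: J = 1.602e-19 * 6.5 * 4.49e+17
Step 3: J = 4.68e-01 A/cm^2

4.68e-01


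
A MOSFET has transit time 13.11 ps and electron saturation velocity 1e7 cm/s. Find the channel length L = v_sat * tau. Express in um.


Step 1: tau in seconds = 13.11 ps * 1e-12 = 1.3110e-11 s
Step 2: L = v_sat * tau = 1e7 * 1.3110e-11 = 1.3110e-04 cm
Step 3: L in um = 1.3110e-04 * 1e4 = 1.311 um

1.311


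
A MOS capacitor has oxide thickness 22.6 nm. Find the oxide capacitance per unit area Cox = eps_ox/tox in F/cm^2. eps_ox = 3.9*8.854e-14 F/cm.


Step 1: eps_ox = 3.9 * 8.854e-14 = 3.45306e-13 F/cm
Step 2: tox in cm = 22.6 nm * 1e-7 = 2.2600e-06 cm
Step 3: Cox = 3.45306e-13 / 2.2600e-06 = 1.53e-07 F/cm^2

1.53e-07


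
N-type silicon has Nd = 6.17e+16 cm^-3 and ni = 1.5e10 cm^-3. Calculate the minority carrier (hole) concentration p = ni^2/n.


Step 1: Since Nd >> ni, n ≈ Nd = 6.17e+16 cm^-3
Step 2: p = ni^2 / n = (1.5e10)^2 / 6.17e+16
Step 3: p = 2.25e20 / 6.17e+16 = 3.65e+03 cm^-3

3.65e+03


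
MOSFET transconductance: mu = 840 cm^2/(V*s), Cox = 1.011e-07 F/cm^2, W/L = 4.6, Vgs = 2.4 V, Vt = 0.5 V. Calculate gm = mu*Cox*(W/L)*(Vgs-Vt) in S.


Step 1: Vov = Vgs - Vt = 2.4 - 0.5 = 1.9 V
Step 2: gm = mu * Cox * (W/L) * Vov
Step 3: gm = 840 * 1.011e-07 * 4.6 * 1.9 = 7.42e-04 S

7.42e-04


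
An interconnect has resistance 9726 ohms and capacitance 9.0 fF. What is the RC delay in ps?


Step 1: tau = R * C
Step 2: tau = 9726 * 9.0 fF = 9726 * 9.0e-15 F
Step 3: tau = 8.7534e-11 s = 87.534 ps

87.534


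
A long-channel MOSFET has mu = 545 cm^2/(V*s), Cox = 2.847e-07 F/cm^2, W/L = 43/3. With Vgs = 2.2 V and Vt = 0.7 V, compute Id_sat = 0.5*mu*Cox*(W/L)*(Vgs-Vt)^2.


Step 1: Overdrive voltage Vov = Vgs - Vt = 2.2 - 0.7 = 1.5 V
Step 2: W/L = 43/3 = 14.3333
Step 3: Id = 0.5 * 545 * 2.847e-07 * 14.3333 * 1.5^2
Step 4: Id = 2.50e-03 A

2.50e-03


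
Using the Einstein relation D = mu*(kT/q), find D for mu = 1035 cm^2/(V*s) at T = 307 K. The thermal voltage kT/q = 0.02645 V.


Step 1: D = mu * (kT/q)
Step 2: D = 1035 * 0.02645
Step 3: D = 27.38 cm^2/s

27.38


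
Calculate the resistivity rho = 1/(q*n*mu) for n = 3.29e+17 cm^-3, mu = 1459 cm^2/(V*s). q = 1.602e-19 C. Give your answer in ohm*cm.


Step 1: sigma = q * n * mu = 1.602e-19 * 3.29e+17 * 1459 = 7.68978e+01 S/cm
Step 2: rho = 1 / sigma = 1 / 7.68978e+01 = 0.013 ohm*cm

0.013


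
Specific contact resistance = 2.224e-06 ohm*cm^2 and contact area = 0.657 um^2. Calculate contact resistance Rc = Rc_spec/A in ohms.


Step 1: Convert area to cm^2: 0.657 um^2 = 6.5700e-09 cm^2
Step 2: Rc = Rc_spec / A = 2.224e-06 / 6.5700e-09
Step 3: Rc = 3.39e+02 ohms

3.39e+02


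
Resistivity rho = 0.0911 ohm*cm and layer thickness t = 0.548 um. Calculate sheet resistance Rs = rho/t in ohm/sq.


Step 1: Convert thickness to cm: t = 0.548 um = 5.4800e-05 cm
Step 2: Rs = rho / t = 0.0911 / 5.4800e-05
Step 3: Rs = 1662.4 ohm/sq

1662.4


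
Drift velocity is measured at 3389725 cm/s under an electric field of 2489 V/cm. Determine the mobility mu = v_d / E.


Step 1: mu = v_d / E
Step 2: mu = 3389725 / 2489
Step 3: mu = 1361.88 cm^2/(V*s)

1361.88


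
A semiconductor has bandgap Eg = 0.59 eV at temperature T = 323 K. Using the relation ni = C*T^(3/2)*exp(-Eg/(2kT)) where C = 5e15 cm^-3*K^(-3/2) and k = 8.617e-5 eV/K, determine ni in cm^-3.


Step 1: Compute kT = 8.617e-5 * 323 = 0.02783291 eV
Step 2: Exponent = -Eg/(2kT) = -0.59/(2*0.02783291) = -10.59896
Step 3: T^(3/2) = 323^1.5 = 5805.02
Step 4: ni = 5e15 * 5805.02 * exp(-10.59896) = 7.24e+14 cm^-3

7.24e+14


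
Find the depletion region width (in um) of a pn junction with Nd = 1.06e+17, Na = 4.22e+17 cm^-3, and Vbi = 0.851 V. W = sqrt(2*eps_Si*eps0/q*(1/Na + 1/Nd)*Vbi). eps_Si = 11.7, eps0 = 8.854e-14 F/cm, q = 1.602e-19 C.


Step 1: 1/Na + 1/Nd = 1/4.22e+17 + 1/1.06e+17 = 1.18036e-17
Step 2: 2*eps*eps0/q = 2*11.7*8.854e-14/1.602e-19 = 1.293281e+07
Step 3: W^2 = 1.293281e+07 * 1.18036e-17 * 0.851 = 1.29908e-10
Step 4: W = sqrt(1.29908e-10) = 1.140e-05 cm = 0.114 um

0.114


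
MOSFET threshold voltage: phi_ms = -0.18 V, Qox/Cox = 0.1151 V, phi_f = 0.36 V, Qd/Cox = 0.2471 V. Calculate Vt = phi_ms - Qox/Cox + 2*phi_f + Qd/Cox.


Step 1: Vt = phi_ms - Qox/Cox + 2*phi_f + Qd/Cox
Step 2: Vt = -0.18 - 0.1151 + 2*0.36 + 0.2471
Step 3: Vt = -0.18 - 0.1151 + 0.72 + 0.2471
Step 4: Vt = 0.672 V

0.672


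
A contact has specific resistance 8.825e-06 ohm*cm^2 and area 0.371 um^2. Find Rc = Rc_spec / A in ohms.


Step 1: Convert area to cm^2: 0.371 um^2 = 3.7100e-09 cm^2
Step 2: Rc = Rc_spec / A = 8.825e-06 / 3.7100e-09
Step 3: Rc = 2.38e+03 ohms

2.38e+03


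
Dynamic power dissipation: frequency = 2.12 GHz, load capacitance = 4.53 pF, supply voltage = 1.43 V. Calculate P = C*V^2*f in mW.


Step 1: V^2 = 1.43^2 = 2.0449 V^2
Step 2: P = C*V^2*f = 4.53e-12 F * 2.0449 * 2.12e9 Hz
Step 3: P = 1.963840164e-02 W
Step 4: P = 19.638 mW

19.638


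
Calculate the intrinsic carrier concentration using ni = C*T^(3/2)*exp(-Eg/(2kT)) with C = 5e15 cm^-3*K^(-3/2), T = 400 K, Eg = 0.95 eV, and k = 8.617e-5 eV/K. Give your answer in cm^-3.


Step 1: Compute kT = 8.617e-5 * 400 = 0.034468 eV
Step 2: Exponent = -Eg/(2kT) = -0.95/(2*0.034468) = -13.78090
Step 3: T^(3/2) = 400^1.5 = 8000.00
Step 4: ni = 5e15 * 8000.00 * exp(-13.78090) = 4.14e+13 cm^-3

4.14e+13


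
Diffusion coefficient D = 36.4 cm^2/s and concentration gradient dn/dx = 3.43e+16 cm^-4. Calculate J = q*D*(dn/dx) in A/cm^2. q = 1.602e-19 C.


Step 1: J = q * D * (dn/dx)
Step 2: J = 1.602e-19 * 36.4 * 3.43e+16
Step 3: J = 2.00e-01 A/cm^2

2.00e-01


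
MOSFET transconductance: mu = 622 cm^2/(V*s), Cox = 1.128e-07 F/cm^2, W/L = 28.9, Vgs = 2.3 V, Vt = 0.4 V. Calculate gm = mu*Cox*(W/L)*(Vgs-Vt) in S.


Step 1: Vov = Vgs - Vt = 2.3 - 0.4 = 1.9 V
Step 2: gm = mu * Cox * (W/L) * Vov
Step 3: gm = 622 * 1.128e-07 * 28.9 * 1.9 = 3.85e-03 S

3.85e-03


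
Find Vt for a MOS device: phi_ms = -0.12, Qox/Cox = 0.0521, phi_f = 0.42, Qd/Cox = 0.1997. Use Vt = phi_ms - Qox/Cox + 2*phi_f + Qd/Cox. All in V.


Step 1: Vt = phi_ms - Qox/Cox + 2*phi_f + Qd/Cox
Step 2: Vt = -0.12 - 0.0521 + 2*0.42 + 0.1997
Step 3: Vt = -0.12 - 0.0521 + 0.84 + 0.1997
Step 4: Vt = 0.8676 V

0.8676


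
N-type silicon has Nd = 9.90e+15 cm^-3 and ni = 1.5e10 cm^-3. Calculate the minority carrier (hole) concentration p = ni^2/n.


Step 1: Since Nd >> ni, n ≈ Nd = 9.90e+15 cm^-3
Step 2: p = ni^2 / n = (1.5e10)^2 / 9.90e+15
Step 3: p = 2.25e20 / 9.90e+15 = 2.27e+04 cm^-3

2.27e+04


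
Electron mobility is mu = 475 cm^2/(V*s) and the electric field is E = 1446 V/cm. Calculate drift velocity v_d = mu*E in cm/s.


Step 1: v_d = mu * E
Step 2: v_d = 475 * 1446 = 686850
Step 3: v_d = 6.87e+05 cm/s

6.87e+05


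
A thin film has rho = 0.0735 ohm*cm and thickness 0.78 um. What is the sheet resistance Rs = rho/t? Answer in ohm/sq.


Step 1: Convert thickness to cm: t = 0.78 um = 7.8000e-05 cm
Step 2: Rs = rho / t = 0.0735 / 7.8000e-05
Step 3: Rs = 942.3 ohm/sq

942.3


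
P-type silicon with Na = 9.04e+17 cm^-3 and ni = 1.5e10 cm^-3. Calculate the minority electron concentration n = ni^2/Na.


Step 1: Majority hole concentration p ≈ Na = 9.04e+17 cm^-3
Step 2: n = ni^2 / Na = (1.5e10)^2 / 9.04e+17
Step 3: n = 2.49e+02 cm^-3

2.49e+02


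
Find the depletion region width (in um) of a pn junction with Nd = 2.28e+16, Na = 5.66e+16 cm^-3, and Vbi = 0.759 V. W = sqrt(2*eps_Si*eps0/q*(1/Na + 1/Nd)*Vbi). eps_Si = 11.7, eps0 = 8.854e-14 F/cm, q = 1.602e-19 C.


Step 1: 1/Na + 1/Nd = 1/5.66e+16 + 1/2.28e+16 = 6.15275e-17
Step 2: 2*eps*eps0/q = 2*11.7*8.854e-14/1.602e-19 = 1.293281e+07
Step 3: W^2 = 1.293281e+07 * 6.15275e-17 * 0.759 = 6.03954e-10
Step 4: W = sqrt(6.03954e-10) = 2.458e-05 cm = 0.2458 um

0.2458


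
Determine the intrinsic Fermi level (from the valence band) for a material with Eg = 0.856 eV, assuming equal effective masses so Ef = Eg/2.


Step 1: For an intrinsic semiconductor, the Fermi level sits at midgap.
Step 2: Ef = Eg / 2 = 0.856 / 2 = 0.428 eV

0.428


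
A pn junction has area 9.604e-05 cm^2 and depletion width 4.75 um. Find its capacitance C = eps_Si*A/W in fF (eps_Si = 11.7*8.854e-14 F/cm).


Step 1: eps_Si = 11.7 * 8.854e-14 = 1.035918e-12 F/cm
Step 2: W in cm = 4.75 * 1e-4 = 4.75e-04 cm
Step 3: C = 1.035918e-12 * 9.604e-05 / 4.75e-04 = 2.094517e-13 F
Step 4: C = 209.45 fF

209.45


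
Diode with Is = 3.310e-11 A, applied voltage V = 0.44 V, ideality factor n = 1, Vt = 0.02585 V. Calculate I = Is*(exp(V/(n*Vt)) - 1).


Step 1: V/(n*Vt) = 0.44/(1*0.02585) = 17.0213
Step 2: exp(17.0213) = 2.4675e+07
Step 3: I = 3.310e-11 * (2.4675e+07 - 1) = 8.17e-04 A

8.17e-04


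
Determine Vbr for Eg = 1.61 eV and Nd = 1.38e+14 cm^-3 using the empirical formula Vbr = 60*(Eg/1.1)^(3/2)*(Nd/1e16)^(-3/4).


Step 1: Eg/1.1 = 1.61/1.1 = 1.463636
Step 2: (Eg/1.1)^1.5 = 1.463636^1.5 = 1.770719
Step 3: (Nd/1e16)^(-0.75) = (0.0138)^(-0.75) = 24.836517
Step 4: Vbr = 60 * 1.770719 * 24.836517 = 2638.7 V

2638.7


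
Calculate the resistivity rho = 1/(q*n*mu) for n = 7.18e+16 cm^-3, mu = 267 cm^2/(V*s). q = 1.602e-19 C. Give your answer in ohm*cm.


Step 1: sigma = q * n * mu = 1.602e-19 * 7.18e+16 * 267 = 3.07113e+00 S/cm
Step 2: rho = 1 / sigma = 1 / 3.07113e+00 = 0.3256 ohm*cm

0.3256


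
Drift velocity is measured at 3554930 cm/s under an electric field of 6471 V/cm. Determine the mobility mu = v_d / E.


Step 1: mu = v_d / E
Step 2: mu = 3554930 / 6471
Step 3: mu = 549.36 cm^2/(V*s)

549.36


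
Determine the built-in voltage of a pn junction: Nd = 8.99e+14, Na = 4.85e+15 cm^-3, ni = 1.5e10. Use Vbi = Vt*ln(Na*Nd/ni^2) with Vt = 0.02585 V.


Step 1: Compute Na*Nd/ni^2 = 4.85e+15 * 8.99e+14 / (1.5e10)^2 = 1.9378e+10
Step 2: ln(1.9378e+10) = 23.6874
Step 3: Vbi = 0.02585 * 23.6874 = 0.612 V

0.612


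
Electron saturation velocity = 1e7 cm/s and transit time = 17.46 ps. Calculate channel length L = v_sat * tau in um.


Step 1: tau in seconds = 17.46 ps * 1e-12 = 1.7460e-11 s
Step 2: L = v_sat * tau = 1e7 * 1.7460e-11 = 1.7460e-04 cm
Step 3: L in um = 1.7460e-04 * 1e4 = 1.746 um

1.746


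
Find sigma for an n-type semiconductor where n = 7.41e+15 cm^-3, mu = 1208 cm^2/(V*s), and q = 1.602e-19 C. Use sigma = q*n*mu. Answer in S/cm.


Step 1: sigma = q * n * mu
Step 2: sigma = 1.602e-19 * 7.41e+15 * 1208
Step 3: sigma = 1.434e+00 S/cm

1.434e+00


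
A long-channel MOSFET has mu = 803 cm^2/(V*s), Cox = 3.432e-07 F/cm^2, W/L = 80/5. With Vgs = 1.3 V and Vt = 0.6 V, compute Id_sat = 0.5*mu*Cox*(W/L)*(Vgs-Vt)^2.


Step 1: Overdrive voltage Vov = Vgs - Vt = 1.3 - 0.6 = 0.7 V
Step 2: W/L = 80/5 = 16
Step 3: Id = 0.5 * 803 * 3.432e-07 * 16 * 0.7^2
Step 4: Id = 1.08e-03 A

1.08e-03


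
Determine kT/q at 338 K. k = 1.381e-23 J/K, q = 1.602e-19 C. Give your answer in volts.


Step 1: kT = 1.381e-23 * 338 = 4.66778e-21 J
Step 2: Vt = kT/q = 4.66778e-21 / 1.602e-19
Step 3: Vt = 0.02914 V

0.02914


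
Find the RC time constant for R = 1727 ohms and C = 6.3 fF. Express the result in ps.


Step 1: tau = R * C
Step 2: tau = 1727 * 6.3 fF = 1727 * 6.3e-15 F
Step 3: tau = 1.08801e-11 s = 10.8801 ps

10.8801


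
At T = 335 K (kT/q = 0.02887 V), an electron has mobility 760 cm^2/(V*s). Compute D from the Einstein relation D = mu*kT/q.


Step 1: D = mu * (kT/q)
Step 2: D = 760 * 0.02887
Step 3: D = 21.94 cm^2/s

21.94


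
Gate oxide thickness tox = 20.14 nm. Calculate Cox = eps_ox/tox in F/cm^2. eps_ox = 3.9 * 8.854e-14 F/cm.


Step 1: eps_ox = 3.9 * 8.854e-14 = 3.45306e-13 F/cm
Step 2: tox in cm = 20.14 nm * 1e-7 = 2.0140e-06 cm
Step 3: Cox = 3.45306e-13 / 2.0140e-06 = 1.71e-07 F/cm^2

1.71e-07


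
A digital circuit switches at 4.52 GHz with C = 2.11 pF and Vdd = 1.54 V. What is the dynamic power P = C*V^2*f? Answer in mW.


Step 1: V^2 = 1.54^2 = 2.3716 V^2
Step 2: P = C*V^2*f = 2.11e-12 F * 2.3716 * 4.52e9 Hz
Step 3: P = 2.261842352e-02 W
Step 4: P = 22.618 mW

22.618


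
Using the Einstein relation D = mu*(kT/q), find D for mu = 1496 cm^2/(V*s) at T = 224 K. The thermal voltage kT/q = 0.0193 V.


Step 1: D = mu * (kT/q)
Step 2: D = 1496 * 0.0193
Step 3: D = 28.87 cm^2/s

28.87


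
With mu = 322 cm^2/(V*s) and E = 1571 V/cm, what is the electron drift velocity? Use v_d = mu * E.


Step 1: v_d = mu * E
Step 2: v_d = 322 * 1571 = 505862
Step 3: v_d = 5.06e+05 cm/s

5.06e+05


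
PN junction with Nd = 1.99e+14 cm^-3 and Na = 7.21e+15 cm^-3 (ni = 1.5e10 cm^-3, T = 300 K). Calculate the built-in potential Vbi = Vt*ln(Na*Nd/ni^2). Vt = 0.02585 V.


Step 1: Compute Na*Nd/ni^2 = 7.21e+15 * 1.99e+14 / (1.5e10)^2 = 6.3768e+09
Step 2: ln(6.3768e+09) = 22.5759
Step 3: Vbi = 0.02585 * 22.5759 = 0.584 V

0.584


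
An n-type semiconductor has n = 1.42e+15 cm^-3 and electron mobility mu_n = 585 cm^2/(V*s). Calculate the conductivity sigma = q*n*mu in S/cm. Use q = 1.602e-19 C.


Step 1: sigma = q * n * mu
Step 2: sigma = 1.602e-19 * 1.42e+15 * 585
Step 3: sigma = 1.331e-01 S/cm

1.331e-01


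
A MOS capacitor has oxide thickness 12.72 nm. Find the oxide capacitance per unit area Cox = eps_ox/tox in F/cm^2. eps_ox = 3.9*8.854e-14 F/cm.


Step 1: eps_ox = 3.9 * 8.854e-14 = 3.45306e-13 F/cm
Step 2: tox in cm = 12.72 nm * 1e-7 = 1.2720e-06 cm
Step 3: Cox = 3.45306e-13 / 1.2720e-06 = 2.71e-07 F/cm^2

2.71e-07


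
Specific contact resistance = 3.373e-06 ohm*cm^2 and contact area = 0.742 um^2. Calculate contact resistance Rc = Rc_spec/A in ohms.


Step 1: Convert area to cm^2: 0.742 um^2 = 7.4200e-09 cm^2
Step 2: Rc = Rc_spec / A = 3.373e-06 / 7.4200e-09
Step 3: Rc = 4.55e+02 ohms

4.55e+02


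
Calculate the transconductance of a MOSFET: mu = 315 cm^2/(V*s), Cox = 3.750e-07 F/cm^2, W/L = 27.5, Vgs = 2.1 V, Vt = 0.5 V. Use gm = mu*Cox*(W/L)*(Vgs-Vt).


Step 1: Vov = Vgs - Vt = 2.1 - 0.5 = 1.6 V
Step 2: gm = mu * Cox * (W/L) * Vov
Step 3: gm = 315 * 3.750e-07 * 27.5 * 1.6 = 5.20e-03 S

5.20e-03


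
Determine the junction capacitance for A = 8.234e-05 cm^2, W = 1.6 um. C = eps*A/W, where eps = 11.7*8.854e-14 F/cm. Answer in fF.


Step 1: eps_Si = 11.7 * 8.854e-14 = 1.035918e-12 F/cm
Step 2: W in cm = 1.6 * 1e-4 = 1.60e-04 cm
Step 3: C = 1.035918e-12 * 8.234e-05 / 1.60e-04 = 5.331093e-13 F
Step 4: C = 533.11 fF

533.11


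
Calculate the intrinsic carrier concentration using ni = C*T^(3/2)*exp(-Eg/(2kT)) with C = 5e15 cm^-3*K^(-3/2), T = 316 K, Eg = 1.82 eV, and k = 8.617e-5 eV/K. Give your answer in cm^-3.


Step 1: Compute kT = 8.617e-5 * 316 = 0.02722972 eV
Step 2: Exponent = -Eg/(2kT) = -1.82/(2*0.02722972) = -33.41937
Step 3: T^(3/2) = 316^1.5 = 5617.34
Step 4: ni = 5e15 * 5617.34 * exp(-33.41937) = 8.60e+04 cm^-3

8.60e+04


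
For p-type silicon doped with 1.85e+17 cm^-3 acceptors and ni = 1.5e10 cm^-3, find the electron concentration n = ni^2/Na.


Step 1: Majority hole concentration p ≈ Na = 1.85e+17 cm^-3
Step 2: n = ni^2 / Na = (1.5e10)^2 / 1.85e+17
Step 3: n = 1.22e+03 cm^-3

1.22e+03


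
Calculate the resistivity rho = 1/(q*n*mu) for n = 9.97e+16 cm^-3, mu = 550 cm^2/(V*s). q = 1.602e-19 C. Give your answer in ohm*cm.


Step 1: sigma = q * n * mu = 1.602e-19 * 9.97e+16 * 550 = 8.78457e+00 S/cm
Step 2: rho = 1 / sigma = 1 / 8.78457e+00 = 0.1138 ohm*cm

0.1138


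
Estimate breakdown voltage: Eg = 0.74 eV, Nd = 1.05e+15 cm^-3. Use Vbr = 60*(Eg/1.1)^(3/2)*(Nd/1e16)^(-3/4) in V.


Step 1: Eg/1.1 = 0.74/1.1 = 0.672727
Step 2: (Eg/1.1)^1.5 = 0.672727^1.5 = 0.551770
Step 3: (Nd/1e16)^(-0.75) = (0.105)^(-0.75) = 5.421357
Step 4: Vbr = 60 * 0.551770 * 5.421357 = 179.5 V

179.5
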